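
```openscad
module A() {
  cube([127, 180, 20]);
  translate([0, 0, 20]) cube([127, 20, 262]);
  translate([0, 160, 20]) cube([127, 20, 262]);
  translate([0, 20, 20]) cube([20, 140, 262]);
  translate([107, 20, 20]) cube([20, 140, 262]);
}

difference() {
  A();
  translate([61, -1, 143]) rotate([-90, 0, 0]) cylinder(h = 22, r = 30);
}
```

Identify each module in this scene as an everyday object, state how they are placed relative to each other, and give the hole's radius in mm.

A is an open box. The open box has a circular hole through its front wall. The hole's radius is 30 mm.

The subtracted cylinder has r = 30 mm.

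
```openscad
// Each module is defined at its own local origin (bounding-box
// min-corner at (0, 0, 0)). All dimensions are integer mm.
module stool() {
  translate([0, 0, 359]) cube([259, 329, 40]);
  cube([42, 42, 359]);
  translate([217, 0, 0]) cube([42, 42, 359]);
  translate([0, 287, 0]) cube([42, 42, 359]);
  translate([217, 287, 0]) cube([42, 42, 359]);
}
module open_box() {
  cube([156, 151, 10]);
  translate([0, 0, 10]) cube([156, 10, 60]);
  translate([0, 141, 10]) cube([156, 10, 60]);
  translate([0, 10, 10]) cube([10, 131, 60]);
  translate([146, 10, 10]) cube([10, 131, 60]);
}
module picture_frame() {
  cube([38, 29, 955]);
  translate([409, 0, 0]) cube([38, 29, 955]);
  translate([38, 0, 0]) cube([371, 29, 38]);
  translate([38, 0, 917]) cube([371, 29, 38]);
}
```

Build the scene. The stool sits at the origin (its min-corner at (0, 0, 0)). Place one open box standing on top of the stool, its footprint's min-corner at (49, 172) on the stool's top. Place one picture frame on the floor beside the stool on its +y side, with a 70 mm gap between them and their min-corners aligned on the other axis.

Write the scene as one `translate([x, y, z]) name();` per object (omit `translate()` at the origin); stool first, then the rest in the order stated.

stool();
translate([49, 172, 399]) open_box();
translate([0, 399, 0]) picture_frame();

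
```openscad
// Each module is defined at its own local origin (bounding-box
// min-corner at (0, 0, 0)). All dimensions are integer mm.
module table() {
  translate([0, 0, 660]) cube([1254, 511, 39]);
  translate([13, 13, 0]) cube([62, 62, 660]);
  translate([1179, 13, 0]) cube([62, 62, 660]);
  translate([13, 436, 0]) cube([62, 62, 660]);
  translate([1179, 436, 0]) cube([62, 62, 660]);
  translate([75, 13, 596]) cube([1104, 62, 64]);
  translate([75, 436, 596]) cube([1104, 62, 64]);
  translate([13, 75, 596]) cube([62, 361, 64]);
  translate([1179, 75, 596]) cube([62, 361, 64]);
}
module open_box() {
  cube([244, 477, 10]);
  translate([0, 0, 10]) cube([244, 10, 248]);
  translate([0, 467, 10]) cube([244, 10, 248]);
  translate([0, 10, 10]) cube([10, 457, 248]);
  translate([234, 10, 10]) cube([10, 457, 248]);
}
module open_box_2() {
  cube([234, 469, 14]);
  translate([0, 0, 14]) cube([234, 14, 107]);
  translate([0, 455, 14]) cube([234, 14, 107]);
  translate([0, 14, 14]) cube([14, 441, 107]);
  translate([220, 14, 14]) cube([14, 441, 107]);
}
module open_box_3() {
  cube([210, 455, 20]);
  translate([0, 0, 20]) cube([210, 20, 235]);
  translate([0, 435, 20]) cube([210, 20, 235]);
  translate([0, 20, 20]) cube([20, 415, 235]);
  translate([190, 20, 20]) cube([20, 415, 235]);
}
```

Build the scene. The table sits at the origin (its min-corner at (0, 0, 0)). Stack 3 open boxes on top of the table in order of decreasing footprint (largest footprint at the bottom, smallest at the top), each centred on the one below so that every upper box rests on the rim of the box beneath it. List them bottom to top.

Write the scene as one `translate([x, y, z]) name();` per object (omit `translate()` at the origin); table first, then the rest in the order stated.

table();
translate([505, 17, 699]) open_box();
translate([510, 21, 957]) open_box_2();
translate([522, 28, 1078]) open_box_3();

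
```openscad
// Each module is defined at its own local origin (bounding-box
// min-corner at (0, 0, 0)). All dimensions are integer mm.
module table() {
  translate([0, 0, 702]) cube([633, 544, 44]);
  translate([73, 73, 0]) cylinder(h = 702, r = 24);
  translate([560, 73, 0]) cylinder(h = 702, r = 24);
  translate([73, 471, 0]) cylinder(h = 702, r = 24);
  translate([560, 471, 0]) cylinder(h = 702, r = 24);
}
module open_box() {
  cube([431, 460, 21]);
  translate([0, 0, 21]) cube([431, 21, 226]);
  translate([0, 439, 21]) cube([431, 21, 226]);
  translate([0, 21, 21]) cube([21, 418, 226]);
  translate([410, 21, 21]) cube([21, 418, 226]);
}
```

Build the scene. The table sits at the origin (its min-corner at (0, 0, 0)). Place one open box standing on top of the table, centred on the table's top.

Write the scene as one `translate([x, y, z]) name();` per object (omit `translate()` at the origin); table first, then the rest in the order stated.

table();
translate([101, 42, 746]) open_box();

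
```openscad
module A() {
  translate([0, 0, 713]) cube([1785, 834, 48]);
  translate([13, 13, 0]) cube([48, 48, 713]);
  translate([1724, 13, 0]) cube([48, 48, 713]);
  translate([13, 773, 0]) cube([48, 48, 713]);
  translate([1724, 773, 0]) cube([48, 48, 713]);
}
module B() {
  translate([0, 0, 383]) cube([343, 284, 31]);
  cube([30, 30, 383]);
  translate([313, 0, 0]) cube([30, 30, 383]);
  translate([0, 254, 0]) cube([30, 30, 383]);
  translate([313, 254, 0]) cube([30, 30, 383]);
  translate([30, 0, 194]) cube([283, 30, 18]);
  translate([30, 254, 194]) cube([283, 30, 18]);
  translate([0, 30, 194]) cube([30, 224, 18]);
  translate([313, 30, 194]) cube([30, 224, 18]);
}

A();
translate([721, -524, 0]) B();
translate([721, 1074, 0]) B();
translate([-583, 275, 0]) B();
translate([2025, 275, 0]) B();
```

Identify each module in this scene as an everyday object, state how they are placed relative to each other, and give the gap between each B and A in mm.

A is a table. B is a stool. Four stools sit around the table at the −y, +y, −x, +x sides. The gap between each stool and the table is 240 mm.

Each stool's nearest face is 240 mm from the table's bounding box.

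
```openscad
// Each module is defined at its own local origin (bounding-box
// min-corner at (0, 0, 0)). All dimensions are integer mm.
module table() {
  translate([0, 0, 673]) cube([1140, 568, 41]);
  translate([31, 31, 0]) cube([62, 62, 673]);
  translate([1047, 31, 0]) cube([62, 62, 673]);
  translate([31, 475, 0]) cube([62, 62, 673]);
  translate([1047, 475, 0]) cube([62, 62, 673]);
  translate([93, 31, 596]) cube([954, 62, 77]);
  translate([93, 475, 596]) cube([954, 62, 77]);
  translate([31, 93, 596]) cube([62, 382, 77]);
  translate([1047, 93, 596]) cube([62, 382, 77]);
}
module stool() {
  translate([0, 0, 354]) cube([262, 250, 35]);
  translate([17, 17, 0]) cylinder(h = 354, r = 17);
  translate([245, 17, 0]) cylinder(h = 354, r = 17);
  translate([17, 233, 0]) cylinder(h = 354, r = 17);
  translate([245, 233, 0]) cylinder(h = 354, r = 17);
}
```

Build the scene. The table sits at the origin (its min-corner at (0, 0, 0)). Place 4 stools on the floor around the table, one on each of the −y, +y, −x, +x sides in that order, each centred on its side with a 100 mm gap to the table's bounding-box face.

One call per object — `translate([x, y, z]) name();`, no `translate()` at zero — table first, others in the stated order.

table();
translate([439, -350, 0]) stool();
translate([439, 668, 0]) stool();
translate([-362, 159, 0]) stool();
translate([1240, 159, 0]) stool();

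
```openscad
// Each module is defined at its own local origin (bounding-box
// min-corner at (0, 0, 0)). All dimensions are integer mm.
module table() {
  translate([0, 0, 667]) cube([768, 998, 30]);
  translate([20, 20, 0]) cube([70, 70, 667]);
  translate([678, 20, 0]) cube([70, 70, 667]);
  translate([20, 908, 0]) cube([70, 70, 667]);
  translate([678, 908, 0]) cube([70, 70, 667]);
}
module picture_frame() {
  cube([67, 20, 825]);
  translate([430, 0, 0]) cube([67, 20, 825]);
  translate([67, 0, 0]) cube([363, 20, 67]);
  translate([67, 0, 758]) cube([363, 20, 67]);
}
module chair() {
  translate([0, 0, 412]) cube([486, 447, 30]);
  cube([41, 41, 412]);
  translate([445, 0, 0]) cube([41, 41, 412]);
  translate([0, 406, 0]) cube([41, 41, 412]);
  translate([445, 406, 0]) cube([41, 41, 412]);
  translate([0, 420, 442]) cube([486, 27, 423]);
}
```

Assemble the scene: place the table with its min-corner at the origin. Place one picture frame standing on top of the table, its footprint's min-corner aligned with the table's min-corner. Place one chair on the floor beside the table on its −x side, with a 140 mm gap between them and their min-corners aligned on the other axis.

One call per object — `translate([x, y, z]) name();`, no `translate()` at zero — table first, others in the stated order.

table();
translate([0, 0, 697]) picture_frame();
translate([-626, 0, 0]) chair();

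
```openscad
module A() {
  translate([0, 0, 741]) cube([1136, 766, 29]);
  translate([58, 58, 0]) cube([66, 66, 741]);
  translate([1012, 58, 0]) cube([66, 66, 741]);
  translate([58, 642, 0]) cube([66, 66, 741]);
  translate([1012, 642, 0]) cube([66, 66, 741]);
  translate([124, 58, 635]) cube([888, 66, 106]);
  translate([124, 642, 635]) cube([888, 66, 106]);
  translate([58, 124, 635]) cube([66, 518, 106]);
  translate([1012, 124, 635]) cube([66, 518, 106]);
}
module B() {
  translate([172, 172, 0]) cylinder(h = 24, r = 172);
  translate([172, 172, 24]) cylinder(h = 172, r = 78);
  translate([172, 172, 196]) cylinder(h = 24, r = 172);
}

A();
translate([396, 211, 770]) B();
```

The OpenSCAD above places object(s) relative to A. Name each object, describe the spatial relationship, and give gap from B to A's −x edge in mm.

A is a table. B is a spool. The spool is on top of the table, centred. The gap from the spool to the table's −x edge is 396 mm.

The spool's min-x is at 396; the table's min-x is 0; gap = 396 mm.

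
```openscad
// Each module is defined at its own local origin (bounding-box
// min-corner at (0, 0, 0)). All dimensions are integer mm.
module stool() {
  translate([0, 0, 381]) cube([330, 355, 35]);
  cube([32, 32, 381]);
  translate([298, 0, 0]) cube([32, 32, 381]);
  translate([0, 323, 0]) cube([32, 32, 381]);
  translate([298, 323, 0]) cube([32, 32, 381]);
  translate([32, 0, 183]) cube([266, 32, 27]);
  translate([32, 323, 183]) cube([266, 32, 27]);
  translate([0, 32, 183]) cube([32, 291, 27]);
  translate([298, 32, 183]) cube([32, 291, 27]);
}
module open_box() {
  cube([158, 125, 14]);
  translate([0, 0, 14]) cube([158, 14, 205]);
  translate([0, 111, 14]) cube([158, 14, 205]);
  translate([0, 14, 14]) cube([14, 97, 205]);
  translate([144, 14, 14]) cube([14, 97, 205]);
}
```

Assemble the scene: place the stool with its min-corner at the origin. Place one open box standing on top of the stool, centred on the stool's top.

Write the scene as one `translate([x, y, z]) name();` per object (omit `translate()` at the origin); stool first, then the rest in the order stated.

stool();
translate([86, 115, 416]) open_box();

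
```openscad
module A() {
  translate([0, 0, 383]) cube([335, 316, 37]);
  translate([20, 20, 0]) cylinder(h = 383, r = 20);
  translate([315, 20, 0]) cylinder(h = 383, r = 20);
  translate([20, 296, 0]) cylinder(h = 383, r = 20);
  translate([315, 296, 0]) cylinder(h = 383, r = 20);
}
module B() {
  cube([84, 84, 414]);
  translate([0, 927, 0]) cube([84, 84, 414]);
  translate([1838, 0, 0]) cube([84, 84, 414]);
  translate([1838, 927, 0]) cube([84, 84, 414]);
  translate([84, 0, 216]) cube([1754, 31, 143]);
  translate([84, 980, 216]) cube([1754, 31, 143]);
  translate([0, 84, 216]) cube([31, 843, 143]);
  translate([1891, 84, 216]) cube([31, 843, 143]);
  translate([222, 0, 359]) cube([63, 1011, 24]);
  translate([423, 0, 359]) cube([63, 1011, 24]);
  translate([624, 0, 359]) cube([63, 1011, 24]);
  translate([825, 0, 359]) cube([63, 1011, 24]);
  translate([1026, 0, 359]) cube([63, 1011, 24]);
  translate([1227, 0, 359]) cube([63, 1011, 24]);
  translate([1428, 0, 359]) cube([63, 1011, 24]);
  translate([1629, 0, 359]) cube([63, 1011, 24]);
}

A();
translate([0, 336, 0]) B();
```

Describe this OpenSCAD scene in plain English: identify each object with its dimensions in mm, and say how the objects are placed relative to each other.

A is a four-legged stool. The seat is 335×316 mm, 37 mm thick, top at z = 420 mm. It stands on four round legs, each 40 mm in diameter, from z = 0 to the seat underside, each leg's axis is inset half a diameter from the nearest pair of seat edges (so the leg's bounding box is flush with the corner).

B is a bed frame 1922 mm long (x) by 1011 mm wide (y). Four 84×84 mm corner posts, 414 mm tall, at the corners of the footprint. Four rails of 31 mm thickness and 143 mm height run between adjacent posts with their undersides at z = 216 mm, their outer faces flush with the outside of the frame (the two x-running rails run between the posts' inner faces; the two y-running rails run between the posts' inner faces). 8 slats, each 63 mm wide (x) and 24 mm thick, lie across the top of the two x-running rails, running the full 1011 mm width of the frame in y; the slats are evenly spaced along x between the inner faces of the end posts with equal gaps (rounded down to the nearest mm) at the −x end and between each pair — any rounding remainder accumulates at the +x end.

The bed frame is on the floor beside the stool on its +y side.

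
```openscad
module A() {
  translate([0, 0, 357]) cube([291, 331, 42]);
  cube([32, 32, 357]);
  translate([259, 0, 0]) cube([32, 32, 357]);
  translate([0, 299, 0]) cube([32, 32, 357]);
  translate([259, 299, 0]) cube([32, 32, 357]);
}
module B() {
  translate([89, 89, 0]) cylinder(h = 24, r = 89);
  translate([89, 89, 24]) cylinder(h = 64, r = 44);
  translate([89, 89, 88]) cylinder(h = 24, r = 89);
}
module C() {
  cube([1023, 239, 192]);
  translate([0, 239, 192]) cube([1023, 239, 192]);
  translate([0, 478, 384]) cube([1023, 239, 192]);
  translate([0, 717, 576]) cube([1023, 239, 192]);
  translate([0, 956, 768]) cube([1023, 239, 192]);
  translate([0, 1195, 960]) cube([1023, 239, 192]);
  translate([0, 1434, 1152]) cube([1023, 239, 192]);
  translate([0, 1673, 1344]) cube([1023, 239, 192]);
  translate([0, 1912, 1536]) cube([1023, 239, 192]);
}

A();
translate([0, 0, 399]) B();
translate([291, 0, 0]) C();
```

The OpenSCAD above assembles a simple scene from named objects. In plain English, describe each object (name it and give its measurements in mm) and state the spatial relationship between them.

A is a simple wooden stool: a rectangular seat 291 mm (x) by 331 mm (y), 42 mm thick, top face at z = 399 mm, on four square legs, each 32×32 mm in cross-section. The legs rest on z = 0, each flush with a corner of the seat.

B is a spool: two coaxial disc flanges of radius 89 mm and thickness 24 mm, joined by a core cylinder of radius 44 mm and height 64 mm. The lower flange rests on z = 0 and the three cylinders share a vertical axis.

C is a straight staircase of 9 solid steps. Each step is 1023 mm wide (x), 239 mm deep (y, the going) and 192 mm tall (the rise). The first step rests on the floor; each subsequent step sits one going further in +y and one rise higher in +z, directly behind and above the previous step with no overlap.

The spool is on top of the stool. The staircase is against the stool's +x side, with their −y faces flush.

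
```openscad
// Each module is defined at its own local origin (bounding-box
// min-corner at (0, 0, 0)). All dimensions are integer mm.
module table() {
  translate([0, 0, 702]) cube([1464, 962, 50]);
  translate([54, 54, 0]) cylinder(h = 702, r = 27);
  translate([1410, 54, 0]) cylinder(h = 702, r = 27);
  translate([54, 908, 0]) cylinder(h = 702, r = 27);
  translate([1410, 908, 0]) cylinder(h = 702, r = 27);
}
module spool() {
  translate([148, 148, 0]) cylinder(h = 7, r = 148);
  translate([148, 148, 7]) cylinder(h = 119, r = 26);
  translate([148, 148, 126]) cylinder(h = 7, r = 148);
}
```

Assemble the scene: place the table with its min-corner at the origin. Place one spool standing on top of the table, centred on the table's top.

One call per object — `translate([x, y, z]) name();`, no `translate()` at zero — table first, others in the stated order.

table();
translate([584, 333, 752]) spool();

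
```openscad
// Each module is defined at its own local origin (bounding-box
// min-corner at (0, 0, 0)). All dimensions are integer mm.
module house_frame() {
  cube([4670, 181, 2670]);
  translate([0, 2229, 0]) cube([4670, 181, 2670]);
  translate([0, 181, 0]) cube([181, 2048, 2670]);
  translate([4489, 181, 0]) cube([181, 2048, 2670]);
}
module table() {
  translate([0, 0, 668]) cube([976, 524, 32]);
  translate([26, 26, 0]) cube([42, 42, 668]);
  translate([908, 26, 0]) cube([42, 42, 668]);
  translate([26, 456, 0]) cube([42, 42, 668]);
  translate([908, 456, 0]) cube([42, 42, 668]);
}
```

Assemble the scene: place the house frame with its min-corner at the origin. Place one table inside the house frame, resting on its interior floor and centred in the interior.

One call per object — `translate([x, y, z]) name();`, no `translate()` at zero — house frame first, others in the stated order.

house_frame();
translate([1847, 943, 0]) table();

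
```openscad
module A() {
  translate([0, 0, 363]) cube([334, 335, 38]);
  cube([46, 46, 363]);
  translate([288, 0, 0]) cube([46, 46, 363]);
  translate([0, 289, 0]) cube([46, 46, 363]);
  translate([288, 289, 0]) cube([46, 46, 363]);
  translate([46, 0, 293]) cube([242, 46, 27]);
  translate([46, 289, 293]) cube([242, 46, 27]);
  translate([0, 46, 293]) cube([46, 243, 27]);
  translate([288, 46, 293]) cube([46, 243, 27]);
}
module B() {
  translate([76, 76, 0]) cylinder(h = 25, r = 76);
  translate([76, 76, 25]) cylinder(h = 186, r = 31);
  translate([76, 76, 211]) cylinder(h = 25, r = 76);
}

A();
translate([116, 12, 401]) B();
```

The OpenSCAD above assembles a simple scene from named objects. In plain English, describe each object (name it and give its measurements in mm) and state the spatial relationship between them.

A is a four-legged stool. The seat is 334×335 mm, 38 mm thick, top at z = 401 mm. It stands on four square legs, each 46×46 mm in cross-section, from z = 0 to the seat underside, each flush with a corner of the seat. Four stretchers, 46 mm wide and 27 mm tall, connect adjacent legs with their undersides at z = 293 mm, each running between the inner faces of the legs it joins and aligned with the legs' outer faces on the other axis.

B is a spool: two coaxial disc flanges of radius 76 mm and thickness 25 mm, joined by a core cylinder of radius 31 mm and height 186 mm. The lower flange rests on z = 0 and the three cylinders share a vertical axis.

The spool is on top of the stool.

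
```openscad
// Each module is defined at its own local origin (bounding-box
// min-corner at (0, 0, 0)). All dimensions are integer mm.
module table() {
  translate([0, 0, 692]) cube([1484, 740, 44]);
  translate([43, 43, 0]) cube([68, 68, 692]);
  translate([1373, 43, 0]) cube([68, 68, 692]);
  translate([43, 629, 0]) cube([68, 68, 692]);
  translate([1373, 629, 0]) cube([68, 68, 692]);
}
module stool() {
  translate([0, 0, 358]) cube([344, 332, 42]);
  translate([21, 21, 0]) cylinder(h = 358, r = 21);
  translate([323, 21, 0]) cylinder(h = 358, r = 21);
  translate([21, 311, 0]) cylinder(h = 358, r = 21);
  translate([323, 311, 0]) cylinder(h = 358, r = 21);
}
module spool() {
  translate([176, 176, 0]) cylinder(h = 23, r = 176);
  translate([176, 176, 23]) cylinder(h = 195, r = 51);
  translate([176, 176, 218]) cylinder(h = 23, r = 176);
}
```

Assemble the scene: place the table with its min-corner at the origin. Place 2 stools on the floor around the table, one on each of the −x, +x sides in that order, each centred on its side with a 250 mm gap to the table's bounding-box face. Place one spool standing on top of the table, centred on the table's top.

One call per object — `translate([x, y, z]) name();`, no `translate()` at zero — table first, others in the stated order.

table();
translate([-594, 204, 0]) stool();
translate([1734, 204, 0]) stool();
translate([566, 194, 736]) spool();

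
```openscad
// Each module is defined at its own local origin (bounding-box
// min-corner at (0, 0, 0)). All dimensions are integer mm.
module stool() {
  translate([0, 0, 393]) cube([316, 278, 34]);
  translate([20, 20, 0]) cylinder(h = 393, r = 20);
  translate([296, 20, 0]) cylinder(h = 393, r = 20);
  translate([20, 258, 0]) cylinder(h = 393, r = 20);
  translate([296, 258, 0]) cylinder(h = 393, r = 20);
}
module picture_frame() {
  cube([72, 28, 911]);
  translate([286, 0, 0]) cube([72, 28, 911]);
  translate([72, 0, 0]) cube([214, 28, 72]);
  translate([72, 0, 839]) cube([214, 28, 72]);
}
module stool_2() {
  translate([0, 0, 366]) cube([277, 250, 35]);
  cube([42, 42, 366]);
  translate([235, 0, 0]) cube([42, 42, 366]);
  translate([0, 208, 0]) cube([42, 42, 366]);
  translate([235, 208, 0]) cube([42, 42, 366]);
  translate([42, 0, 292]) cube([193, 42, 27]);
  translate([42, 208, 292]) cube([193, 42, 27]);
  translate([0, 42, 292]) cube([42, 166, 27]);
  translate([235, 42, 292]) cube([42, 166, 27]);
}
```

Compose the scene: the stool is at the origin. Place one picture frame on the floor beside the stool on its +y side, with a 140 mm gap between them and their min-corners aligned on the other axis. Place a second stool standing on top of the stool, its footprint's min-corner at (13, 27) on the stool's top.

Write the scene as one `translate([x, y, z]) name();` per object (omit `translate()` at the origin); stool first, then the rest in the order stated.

stool();
translate([0, 418, 0]) picture_frame();
translate([13, 27, 427]) stool_2();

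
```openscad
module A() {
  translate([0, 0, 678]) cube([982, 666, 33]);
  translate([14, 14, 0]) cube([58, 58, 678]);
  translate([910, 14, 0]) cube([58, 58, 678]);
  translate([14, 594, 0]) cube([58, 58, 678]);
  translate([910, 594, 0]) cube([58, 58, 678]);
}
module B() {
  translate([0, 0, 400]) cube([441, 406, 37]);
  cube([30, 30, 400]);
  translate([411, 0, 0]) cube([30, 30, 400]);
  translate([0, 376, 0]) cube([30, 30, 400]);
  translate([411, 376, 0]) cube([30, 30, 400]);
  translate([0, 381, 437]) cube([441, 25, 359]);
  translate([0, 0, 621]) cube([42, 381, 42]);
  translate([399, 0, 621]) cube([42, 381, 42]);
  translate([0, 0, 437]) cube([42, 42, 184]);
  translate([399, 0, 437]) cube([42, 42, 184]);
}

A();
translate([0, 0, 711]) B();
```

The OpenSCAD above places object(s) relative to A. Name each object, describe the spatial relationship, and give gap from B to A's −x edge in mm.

The chair's min-x is at 0; the table's min-x is 0; gap = 0 mm.

A is a table. B is a chair. The chair is on top of the table. The gap from the chair to the table's −x edge is 0 mm.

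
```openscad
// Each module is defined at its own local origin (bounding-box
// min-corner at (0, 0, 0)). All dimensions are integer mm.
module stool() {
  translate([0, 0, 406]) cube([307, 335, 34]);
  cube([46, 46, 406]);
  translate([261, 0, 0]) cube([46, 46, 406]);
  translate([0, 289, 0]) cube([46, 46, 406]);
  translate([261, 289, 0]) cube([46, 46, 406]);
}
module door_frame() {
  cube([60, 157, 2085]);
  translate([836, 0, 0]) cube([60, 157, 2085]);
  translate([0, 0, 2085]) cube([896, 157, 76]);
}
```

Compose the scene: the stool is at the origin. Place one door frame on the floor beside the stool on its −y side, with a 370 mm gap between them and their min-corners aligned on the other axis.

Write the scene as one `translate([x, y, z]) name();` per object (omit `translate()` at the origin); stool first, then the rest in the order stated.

stool();
translate([0, -527, 0]) door_frame();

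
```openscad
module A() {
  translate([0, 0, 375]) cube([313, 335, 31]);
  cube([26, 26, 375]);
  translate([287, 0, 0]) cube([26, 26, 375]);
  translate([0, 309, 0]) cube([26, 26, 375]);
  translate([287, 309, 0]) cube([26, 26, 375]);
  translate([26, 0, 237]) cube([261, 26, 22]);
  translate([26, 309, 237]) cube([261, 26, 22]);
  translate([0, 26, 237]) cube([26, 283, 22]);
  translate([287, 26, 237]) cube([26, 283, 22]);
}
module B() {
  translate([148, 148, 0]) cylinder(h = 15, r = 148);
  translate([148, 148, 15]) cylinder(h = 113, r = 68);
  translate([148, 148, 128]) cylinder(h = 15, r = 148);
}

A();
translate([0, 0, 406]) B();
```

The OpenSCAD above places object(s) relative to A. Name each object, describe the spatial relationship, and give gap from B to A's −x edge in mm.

A is a stool. B is a spool. The spool is on top of the stool. The gap from the spool to the stool's −x edge is 0 mm.

The spool's min-x is at 0; the stool's min-x is 0; gap = 0 mm.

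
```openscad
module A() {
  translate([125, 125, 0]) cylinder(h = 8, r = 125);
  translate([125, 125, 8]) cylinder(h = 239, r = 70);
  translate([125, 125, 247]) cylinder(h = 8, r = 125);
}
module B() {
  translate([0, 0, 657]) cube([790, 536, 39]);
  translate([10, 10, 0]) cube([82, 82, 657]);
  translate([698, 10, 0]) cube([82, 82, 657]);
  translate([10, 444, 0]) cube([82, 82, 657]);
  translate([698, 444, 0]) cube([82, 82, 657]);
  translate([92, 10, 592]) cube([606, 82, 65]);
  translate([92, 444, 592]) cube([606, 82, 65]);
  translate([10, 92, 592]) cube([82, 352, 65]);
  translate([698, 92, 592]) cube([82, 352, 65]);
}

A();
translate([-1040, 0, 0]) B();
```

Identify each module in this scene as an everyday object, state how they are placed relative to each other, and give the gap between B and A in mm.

A is a spool. B is a table. The table is on the floor beside the spool on its −x side. The gap between the table and the spool is 250 mm.

The table's nearest face is 250 mm from the spool's −x face.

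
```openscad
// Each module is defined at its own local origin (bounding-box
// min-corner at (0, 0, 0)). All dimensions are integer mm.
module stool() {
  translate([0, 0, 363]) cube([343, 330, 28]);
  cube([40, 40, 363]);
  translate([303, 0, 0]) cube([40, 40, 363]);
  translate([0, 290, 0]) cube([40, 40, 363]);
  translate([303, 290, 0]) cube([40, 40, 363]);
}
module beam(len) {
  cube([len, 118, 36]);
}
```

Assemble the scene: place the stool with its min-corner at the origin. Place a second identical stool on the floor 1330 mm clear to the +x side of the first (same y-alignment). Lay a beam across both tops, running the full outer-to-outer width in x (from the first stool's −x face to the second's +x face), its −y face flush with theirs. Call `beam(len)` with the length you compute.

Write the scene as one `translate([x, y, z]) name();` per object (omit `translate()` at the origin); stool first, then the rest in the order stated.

stool();
translate([1673, 0, 0]) stool();
translate([0, 0, 391]) beam(2016);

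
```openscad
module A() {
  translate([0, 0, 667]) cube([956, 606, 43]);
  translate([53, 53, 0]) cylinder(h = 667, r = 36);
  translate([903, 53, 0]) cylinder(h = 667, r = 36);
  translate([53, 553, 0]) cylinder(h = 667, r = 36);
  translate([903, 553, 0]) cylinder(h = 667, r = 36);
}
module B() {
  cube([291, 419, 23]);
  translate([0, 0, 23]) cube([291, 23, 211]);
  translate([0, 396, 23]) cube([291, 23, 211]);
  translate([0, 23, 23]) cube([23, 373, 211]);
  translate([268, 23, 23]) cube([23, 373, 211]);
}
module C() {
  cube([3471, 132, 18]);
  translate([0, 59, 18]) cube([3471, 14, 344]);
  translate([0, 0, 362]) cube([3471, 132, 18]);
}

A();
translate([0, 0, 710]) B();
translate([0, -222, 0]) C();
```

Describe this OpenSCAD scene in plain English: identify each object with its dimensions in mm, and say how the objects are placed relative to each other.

A is a rectangular dining table. The top is 956×606×43 mm with its upper surface at z = 710 mm. It stands on four round legs of 72 mm diameter, each leg's bounding box inset 17 mm from the nearest pair of top edges, running from the floor to the underside of the top.

B is an open storage box with external size 291×419×234 mm and wall thickness 23 mm (the base is also 23 mm thick). The base covers the whole footprint; the four walls stand on the base, with the y-facing walls full-width and the x-facing walls fitting between their inner faces.

C is an I-beam lying along x, 3471 mm long. Overall section height 380 mm. Two flanges 132 mm wide (y) and 18 mm thick, one on the floor and one at the top; a web 14 mm thick runs between them, centred on the flange width.

The open box is on top of the table. The I-beam is on the floor beside the table on its −y side.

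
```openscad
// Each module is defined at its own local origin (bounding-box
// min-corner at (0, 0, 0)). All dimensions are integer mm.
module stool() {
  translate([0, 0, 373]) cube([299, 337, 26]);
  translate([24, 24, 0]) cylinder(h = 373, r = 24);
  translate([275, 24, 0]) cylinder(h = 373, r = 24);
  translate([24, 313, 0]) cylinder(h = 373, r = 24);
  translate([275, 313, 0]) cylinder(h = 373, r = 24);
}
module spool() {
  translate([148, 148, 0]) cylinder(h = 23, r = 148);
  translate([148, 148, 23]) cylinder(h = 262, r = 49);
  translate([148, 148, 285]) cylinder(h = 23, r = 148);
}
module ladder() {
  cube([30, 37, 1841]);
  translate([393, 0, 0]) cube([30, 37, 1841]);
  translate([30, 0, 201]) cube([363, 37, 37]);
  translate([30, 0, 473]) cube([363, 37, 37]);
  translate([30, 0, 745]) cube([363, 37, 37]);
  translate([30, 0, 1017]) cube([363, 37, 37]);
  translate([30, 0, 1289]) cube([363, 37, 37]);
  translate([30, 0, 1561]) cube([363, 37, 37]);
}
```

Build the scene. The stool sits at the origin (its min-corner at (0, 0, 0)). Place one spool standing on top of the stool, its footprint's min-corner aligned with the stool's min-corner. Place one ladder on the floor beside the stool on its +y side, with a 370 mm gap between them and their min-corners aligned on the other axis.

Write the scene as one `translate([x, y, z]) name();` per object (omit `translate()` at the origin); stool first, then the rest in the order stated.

stool();
translate([0, 0, 399]) spool();
translate([0, 707, 0]) ladder();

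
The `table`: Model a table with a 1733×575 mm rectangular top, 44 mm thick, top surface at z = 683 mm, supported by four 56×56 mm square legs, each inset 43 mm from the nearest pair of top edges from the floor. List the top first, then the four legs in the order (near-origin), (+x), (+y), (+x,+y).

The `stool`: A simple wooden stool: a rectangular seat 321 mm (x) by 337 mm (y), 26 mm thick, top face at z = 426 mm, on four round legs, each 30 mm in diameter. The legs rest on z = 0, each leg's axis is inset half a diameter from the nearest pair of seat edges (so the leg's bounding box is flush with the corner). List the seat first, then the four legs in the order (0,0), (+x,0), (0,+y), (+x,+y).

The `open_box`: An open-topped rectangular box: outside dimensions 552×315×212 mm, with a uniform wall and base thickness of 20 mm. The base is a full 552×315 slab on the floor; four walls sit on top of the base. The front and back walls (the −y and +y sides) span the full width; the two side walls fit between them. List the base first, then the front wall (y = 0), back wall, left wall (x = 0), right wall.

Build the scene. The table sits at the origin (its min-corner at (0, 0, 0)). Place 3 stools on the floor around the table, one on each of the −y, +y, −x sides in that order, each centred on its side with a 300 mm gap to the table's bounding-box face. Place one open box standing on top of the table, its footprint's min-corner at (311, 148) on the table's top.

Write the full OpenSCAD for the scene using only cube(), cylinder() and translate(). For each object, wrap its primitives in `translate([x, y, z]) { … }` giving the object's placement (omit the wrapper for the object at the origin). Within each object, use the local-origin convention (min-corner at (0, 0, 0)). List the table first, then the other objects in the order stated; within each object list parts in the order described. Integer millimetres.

translate([0, 0, 639]) cube([1733, 575, 44]);
translate([43, 43, 0]) cube([56, 56, 639]);
translate([1634, 43, 0]) cube([56, 56, 639]);
translate([43, 476, 0]) cube([56, 56, 639]);
translate([1634, 476, 0]) cube([56, 56, 639]);
translate([706, -637, 0]) {
  translate([0, 0, 400]) cube([321, 337, 26]);
  translate([15, 15, 0]) cylinder(h = 400, r = 15);
  translate([306, 15, 0]) cylinder(h = 400, r = 15);
  translate([15, 322, 0]) cylinder(h = 400, r = 15);
  translate([306, 322, 0]) cylinder(h = 400, r = 15);
}
translate([706, 875, 0]) {
  translate([0, 0, 400]) cube([321, 337, 26]);
  translate([15, 15, 0]) cylinder(h = 400, r = 15);
  translate([306, 15, 0]) cylinder(h = 400, r = 15);
  translate([15, 322, 0]) cylinder(h = 400, r = 15);
  translate([306, 322, 0]) cylinder(h = 400, r = 15);
}
translate([-621, 119, 0]) {
  translate([0, 0, 400]) cube([321, 337, 26]);
  translate([15, 15, 0]) cylinder(h = 400, r = 15);
  translate([306, 15, 0]) cylinder(h = 400, r = 15);
  translate([15, 322, 0]) cylinder(h = 400, r = 15);
  translate([306, 322, 0]) cylinder(h = 400, r = 15);
}
translate([311, 148, 683]) {
  cube([552, 315, 20]);
  translate([0, 0, 20]) cube([552, 20, 192]);
  translate([0, 295, 20]) cube([552, 20, 192]);
  translate([0, 20, 20]) cube([20, 275, 192]);
  translate([532, 20, 20]) cube([20, 275, 192]);
}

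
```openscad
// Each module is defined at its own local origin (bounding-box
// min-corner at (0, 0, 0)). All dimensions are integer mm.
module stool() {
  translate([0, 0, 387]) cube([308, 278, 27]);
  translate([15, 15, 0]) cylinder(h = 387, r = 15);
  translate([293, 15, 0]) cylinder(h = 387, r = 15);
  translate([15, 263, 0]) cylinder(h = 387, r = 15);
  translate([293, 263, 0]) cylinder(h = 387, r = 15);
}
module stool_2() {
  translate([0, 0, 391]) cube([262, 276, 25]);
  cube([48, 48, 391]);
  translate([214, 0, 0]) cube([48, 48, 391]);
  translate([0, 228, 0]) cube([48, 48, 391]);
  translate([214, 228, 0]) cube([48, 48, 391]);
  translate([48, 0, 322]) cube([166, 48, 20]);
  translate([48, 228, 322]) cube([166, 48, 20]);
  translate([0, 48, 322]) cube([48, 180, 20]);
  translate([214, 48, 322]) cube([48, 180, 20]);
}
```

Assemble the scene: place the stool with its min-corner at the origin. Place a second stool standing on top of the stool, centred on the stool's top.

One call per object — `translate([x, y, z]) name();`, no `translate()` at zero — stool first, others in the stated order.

stool();
translate([23, 1, 414]) stool_2();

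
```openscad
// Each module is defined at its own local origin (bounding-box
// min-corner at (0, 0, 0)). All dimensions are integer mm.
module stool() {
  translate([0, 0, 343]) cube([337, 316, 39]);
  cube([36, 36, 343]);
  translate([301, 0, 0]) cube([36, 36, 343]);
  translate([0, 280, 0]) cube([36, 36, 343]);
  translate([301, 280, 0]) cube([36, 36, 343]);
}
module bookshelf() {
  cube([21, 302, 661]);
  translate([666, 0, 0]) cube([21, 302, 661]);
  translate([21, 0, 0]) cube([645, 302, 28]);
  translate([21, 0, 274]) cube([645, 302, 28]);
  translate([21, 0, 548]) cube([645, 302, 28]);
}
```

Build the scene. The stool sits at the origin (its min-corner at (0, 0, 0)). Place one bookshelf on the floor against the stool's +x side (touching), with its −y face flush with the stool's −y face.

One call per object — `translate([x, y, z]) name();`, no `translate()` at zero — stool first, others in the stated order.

stool();
translate([337, 0, 0]) bookshelf();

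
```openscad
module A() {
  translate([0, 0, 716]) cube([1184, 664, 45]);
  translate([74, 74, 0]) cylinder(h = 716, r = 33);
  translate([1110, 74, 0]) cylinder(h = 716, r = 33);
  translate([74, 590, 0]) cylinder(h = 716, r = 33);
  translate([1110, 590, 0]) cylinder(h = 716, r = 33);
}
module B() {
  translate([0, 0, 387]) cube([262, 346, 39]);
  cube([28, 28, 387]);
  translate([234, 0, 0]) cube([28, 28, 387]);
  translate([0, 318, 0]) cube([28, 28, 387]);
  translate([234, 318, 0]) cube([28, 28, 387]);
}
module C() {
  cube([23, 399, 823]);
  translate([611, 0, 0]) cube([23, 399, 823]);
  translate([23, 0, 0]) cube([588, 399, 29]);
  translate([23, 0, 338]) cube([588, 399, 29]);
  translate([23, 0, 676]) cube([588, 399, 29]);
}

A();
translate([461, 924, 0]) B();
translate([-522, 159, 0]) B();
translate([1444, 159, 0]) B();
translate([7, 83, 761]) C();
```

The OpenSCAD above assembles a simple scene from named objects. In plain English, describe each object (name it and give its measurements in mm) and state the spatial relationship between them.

A is a table: top 1184 mm (x) × 664 mm (y), 45 mm thick, upper face at z = 761 mm, on four round legs of 66 mm diameter, each leg's bounding box inset 41 mm from the nearest pair of top edges, running from z = 0 to the bottom of the top.

B is a four-legged stool. The seat is 262×346 mm, 39 mm thick, top at z = 426 mm. It stands on four square legs, each 28×28 mm in cross-section, from z = 0 to the seat underside, each flush with a corner of the seat.

C is a bookshelf 634 mm wide overall, 399 mm deep and 823 mm tall. The two sides are 23 mm thick vertical panels. 3 horizontal shelves of 29 mm thickness span between the inner faces of the sides; the lowest shelf sits on the floor and shelves are stacked with a clear vertical gap of 309 mm between each pair.

Three stools sit around the table at the +y, −x, +x sides. The bookshelf is on top of the table.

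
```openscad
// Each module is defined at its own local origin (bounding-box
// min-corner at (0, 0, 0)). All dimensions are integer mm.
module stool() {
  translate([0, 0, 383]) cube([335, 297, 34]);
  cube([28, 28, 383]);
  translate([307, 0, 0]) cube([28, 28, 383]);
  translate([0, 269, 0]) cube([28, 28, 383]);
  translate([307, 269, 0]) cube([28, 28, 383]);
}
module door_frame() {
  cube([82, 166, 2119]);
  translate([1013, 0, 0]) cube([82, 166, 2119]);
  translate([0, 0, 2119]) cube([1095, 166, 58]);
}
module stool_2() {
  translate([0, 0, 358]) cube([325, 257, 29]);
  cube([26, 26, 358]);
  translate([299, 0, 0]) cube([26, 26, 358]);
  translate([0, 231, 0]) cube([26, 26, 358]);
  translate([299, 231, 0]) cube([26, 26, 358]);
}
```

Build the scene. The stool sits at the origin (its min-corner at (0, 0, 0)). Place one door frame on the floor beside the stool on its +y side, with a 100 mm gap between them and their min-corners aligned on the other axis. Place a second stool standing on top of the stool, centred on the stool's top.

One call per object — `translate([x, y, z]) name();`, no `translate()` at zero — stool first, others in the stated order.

stool();
translate([0, 397, 0]) door_frame();
translate([5, 20, 417]) stool_2();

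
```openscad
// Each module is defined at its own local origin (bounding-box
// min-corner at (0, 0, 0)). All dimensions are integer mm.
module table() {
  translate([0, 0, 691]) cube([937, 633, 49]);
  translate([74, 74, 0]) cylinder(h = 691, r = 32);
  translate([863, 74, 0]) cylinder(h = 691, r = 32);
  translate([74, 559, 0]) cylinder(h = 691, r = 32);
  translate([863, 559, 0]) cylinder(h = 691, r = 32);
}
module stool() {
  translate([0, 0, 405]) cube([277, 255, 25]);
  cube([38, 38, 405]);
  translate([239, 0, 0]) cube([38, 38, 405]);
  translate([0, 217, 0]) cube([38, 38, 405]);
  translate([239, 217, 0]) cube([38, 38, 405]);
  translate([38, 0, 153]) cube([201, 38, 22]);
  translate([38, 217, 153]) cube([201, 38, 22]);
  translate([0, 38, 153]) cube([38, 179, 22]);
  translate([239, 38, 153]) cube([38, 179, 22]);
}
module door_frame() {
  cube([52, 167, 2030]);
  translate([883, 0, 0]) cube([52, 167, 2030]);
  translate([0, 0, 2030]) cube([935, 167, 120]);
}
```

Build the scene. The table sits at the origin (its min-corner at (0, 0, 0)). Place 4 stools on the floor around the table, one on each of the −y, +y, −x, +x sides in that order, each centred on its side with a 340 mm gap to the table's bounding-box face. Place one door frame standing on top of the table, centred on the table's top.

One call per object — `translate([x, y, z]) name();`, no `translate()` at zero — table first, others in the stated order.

table();
translate([330, -595, 0]) stool();
translate([330, 973, 0]) stool();
translate([-617, 189, 0]) stool();
translate([1277, 189, 0]) stool();
translate([1, 233, 740]) door_frame();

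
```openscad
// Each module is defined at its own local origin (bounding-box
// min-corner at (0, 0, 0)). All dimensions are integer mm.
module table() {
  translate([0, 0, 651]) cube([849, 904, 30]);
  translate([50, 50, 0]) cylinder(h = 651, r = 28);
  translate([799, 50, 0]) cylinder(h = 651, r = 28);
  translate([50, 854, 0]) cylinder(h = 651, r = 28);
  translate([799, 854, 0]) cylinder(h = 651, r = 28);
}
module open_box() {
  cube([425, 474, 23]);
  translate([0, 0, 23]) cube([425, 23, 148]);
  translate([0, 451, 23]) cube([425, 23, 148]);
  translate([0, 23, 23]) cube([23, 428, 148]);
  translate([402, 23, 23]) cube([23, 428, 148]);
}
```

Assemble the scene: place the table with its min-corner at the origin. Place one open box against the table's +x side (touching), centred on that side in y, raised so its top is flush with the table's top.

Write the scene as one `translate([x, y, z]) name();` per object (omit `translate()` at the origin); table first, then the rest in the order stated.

table();
translate([849, 215, 510]) open_box();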